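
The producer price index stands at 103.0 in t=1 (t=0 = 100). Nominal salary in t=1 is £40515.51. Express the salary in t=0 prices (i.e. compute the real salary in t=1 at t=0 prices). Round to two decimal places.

Real = Nominal ÷ (Index/100) = 40515.51 ÷ (103.0/100)
     = 40515.51 ÷ 1.030 = 39335.4466

39335.45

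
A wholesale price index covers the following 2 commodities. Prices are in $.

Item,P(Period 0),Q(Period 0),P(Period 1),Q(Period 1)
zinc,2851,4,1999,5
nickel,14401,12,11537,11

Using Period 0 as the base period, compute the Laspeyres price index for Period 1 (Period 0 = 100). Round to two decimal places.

79.49

Laspeyres price index uses base-period quantities as weights.
ΣP(Period 1)·Q(Period 0) = 1999×4 + 11537×12 = 7996 + 138444 = 146440
ΣP(Period 0)·Q(Period 0) = 2851×4 + 14401×12 = 11404 + 172812 = 184216
Index = 146440 / 184216 × 100 = 79.4936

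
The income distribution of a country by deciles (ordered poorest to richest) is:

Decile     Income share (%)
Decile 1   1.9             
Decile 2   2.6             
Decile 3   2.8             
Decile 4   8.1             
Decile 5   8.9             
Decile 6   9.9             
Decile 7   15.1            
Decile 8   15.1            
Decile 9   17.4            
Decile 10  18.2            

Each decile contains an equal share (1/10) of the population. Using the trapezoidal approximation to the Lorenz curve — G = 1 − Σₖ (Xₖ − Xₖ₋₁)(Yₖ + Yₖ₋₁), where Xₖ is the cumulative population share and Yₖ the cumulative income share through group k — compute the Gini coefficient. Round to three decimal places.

0.334

Cumulative income shares Yₖ: 0.0190, 0.0450, 0.0730, 0.1540, 0.2430, 0.3420, 0.4930, 0.6440, 0.8180, 1.0000
Σ (Xₖ−Xₖ₋₁)(Yₖ+Yₖ₋₁) = (1/10)(0.0190+0.0000) + (1/10)(0.0450+0.0190) + (1/10)(0.0730+0.0450) + (1/10)(0.1540+0.0730) + (1/10)(0.2430+0.1540) + (1/10)(0.3420+0.2430) + (1/10)(0.4930+0.3420) + (1/10)(0.6440+0.4930) + (1/10)(0.8180+0.6440) + (1/10)(1.0000+0.8180)
  = 0.0019 + 0.0064 + 0.0118 + 0.0227 + 0.0397 + 0.0585 + 0.0835 + 0.1137 + 0.1462 + 0.1818 = 0.6662
G = 1 − 0.6662 = 0.3338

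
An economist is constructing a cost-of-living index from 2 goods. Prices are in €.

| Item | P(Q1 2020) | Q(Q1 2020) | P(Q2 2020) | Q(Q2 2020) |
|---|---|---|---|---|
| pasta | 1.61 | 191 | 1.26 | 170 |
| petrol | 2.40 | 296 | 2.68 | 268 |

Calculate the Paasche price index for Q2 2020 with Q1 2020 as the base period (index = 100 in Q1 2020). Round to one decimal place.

101.7

Paasche price index uses current-period quantities as weights.
ΣP(Q2 2020)·Q(Q2 2020) = 1.26×170 + 2.68×268 = 214.2 + 718.24 = 932.44
ΣP(Q1 2020)·Q(Q2 2020) = 1.61×170 + 2.40×268 = 273.7 + 643.2 = 916.9
Index = 932.44 / 916.9 × 100 = 101.6948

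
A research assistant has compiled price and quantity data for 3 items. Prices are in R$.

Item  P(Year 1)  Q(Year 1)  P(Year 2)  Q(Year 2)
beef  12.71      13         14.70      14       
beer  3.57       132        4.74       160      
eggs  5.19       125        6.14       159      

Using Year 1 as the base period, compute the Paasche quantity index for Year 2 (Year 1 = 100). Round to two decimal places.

Paasche quantity index uses current-period prices as weights.
ΣP(Year 2)·Q(Year 2) = 14.70×14 + 4.74×160 + 6.14×159 = 205.8 + 758.4 + 976.26 = 1940.46
ΣP(Year 2)·Q(Year 1) = 14.70×13 + 4.74×132 + 6.14×125 = 191.1 + 625.68 + 767.5 = 1584.28
Index = 1940.46 / 1584.28 × 100 = 122.4821

122.48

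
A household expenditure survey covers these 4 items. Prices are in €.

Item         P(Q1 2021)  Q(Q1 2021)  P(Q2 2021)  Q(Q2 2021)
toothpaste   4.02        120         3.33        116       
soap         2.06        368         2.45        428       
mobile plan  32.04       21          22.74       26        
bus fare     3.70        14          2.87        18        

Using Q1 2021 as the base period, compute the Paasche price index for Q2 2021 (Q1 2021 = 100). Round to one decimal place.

92.4

Paasche price index uses current-period quantities as weights.
ΣP(Q2 2021)·Q(Q2 2021) = 3.33×116 + 2.45×428 + 22.74×26 + 2.87×18 = 386.28 + 1048.6 + 591.24 + 51.66 = 2077.78
ΣP(Q1 2021)·Q(Q2 2021) = 4.02×116 + 2.06×428 + 32.04×26 + 3.70×18 = 466.32 + 881.68 + 833.04 + 66.6 = 2247.64
Index = 2077.78 / 2247.64 × 100 = 92.4427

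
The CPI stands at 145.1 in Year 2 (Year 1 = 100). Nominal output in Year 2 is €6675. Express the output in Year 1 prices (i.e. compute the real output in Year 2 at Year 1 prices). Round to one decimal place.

Real = Nominal ÷ (Index/100) = 6675 ÷ (145.1/100)
     = 6675 ÷ 1.451 = 4600.2757

4600.3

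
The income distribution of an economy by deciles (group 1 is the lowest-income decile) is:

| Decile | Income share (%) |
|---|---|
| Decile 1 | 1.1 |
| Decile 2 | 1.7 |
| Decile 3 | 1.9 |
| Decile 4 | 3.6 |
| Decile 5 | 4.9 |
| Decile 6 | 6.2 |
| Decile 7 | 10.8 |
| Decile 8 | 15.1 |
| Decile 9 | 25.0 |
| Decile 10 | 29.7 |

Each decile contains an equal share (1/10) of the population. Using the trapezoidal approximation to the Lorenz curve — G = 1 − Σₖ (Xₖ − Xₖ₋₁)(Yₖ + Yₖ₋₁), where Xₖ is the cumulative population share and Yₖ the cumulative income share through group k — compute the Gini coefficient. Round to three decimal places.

0.509

Cumulative income shares Yₖ: 0.0110, 0.0280, 0.0470, 0.0830, 0.1320, 0.1940, 0.3020, 0.4530, 0.7030, 1.0000
Σ (Xₖ−Xₖ₋₁)(Yₖ+Yₖ₋₁) = (1/10)(0.0110+0.0000) + (1/10)(0.0280+0.0110) + (1/10)(0.0470+0.0280) + (1/10)(0.0830+0.0470) + (1/10)(0.1320+0.0830) + (1/10)(0.1940+0.1320) + (1/10)(0.3020+0.1940) + (1/10)(0.4530+0.3020) + (1/10)(0.7030+0.4530) + (1/10)(1.0000+0.7030)
  = 0.0011 + 0.0039 + 0.0075 + 0.0130 + 0.0215 + 0.0326 + 0.0496 + 0.0755 + 0.1156 + 0.1703 = 0.4906
G = 1 − 0.4906 = 0.5094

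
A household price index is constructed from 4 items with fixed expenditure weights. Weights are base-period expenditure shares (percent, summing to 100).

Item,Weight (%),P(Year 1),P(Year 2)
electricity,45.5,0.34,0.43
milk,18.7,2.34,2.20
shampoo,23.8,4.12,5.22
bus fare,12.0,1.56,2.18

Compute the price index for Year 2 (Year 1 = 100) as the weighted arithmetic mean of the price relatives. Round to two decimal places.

electricity: 45.5 × (0.43/0.34) = 45.5 × 1.264706 = 57.5441
milk: 18.7 × (2.20/2.34) = 18.7 × 0.940171 = 17.5812
shampoo: 23.8 × (5.22/4.12) = 23.8 × 1.266990 = 30.1544
bus fare: 12.0 × (2.18/1.56) = 12.0 × 1.397436 = 16.7692
Index = Σ wᵢ·(p₁ᵢ/p₀ᵢ) = 57.5441 + 17.5812 + 30.1544 + 16.7692 = 122.0489

122.05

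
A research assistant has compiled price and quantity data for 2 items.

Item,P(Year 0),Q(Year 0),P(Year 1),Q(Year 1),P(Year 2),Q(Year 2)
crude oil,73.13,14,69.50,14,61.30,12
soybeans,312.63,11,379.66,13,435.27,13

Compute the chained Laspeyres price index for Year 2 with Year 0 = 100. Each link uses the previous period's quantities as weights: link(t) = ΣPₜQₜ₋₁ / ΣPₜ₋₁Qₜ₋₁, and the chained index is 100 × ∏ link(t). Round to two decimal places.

127.26

Link Year 0→Year 1:
ΣP(Year 1)Q(Year 0) = 69.50×14 + 379.66×11 = 973 + 4176.26 = 5149.26
ΣP(Year 0)Q(Year 0) = 73.13×14 + 312.63×11 = 1023.82 + 3438.93 = 4462.75
link = 5149.26/4462.75 = 1.153831
Link Year 1→Year 2:
ΣP(Year 2)Q(Year 1) = 61.30×14 + 435.27×13 = 858.2 + 5658.51 = 6516.71
ΣP(Year 1)Q(Year 1) = 69.50×14 + 379.66×13 = 973 + 4935.58 = 5908.58
link = 6516.71/5908.58 = 1.102923
Chained index = 100 × 1.153831 × 1.102923 = 127.2587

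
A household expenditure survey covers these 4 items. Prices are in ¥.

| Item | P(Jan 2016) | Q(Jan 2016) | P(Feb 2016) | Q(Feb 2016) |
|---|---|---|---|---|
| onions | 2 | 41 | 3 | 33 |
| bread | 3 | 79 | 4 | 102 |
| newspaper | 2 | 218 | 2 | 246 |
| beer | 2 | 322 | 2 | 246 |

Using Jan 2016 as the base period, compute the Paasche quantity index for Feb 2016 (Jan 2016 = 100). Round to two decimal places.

98.16

Paasche quantity index uses current-period prices as weights.
ΣP(Feb 2016)·Q(Feb 2016) = 3×33 + 4×102 + 2×246 + 2×246 = 99 + 408 + 492 + 492 = 1491
ΣP(Feb 2016)·Q(Jan 2016) = 3×41 + 4×79 + 2×218 + 2×322 = 123 + 316 + 436 + 644 = 1519
Index = 1491 / 1519 × 100 = 98.1567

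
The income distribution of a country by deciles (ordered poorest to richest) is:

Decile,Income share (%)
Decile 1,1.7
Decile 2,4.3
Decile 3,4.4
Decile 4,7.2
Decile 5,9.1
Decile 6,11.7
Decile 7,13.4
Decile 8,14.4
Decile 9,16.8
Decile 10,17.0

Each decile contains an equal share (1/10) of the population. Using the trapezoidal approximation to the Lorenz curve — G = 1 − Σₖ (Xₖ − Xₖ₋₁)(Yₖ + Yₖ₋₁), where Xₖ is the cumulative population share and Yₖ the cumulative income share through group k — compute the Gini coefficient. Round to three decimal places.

Cumulative income shares Yₖ: 0.0170, 0.0600, 0.1040, 0.1760, 0.2670, 0.3840, 0.5180, 0.6620, 0.8300, 1.0000
Σ (Xₖ−Xₖ₋₁)(Yₖ+Yₖ₋₁) = (1/10)(0.0170+0.0000) + (1/10)(0.0600+0.0170) + (1/10)(0.1040+0.0600) + (1/10)(0.1760+0.1040) + (1/10)(0.2670+0.1760) + (1/10)(0.3840+0.2670) + (1/10)(0.5180+0.3840) + (1/10)(0.6620+0.5180) + (1/10)(0.8300+0.6620) + (1/10)(1.0000+0.8300)
  = 0.0017 + 0.0077 + 0.0164 + 0.0280 + 0.0443 + 0.0651 + 0.0902 + 0.1180 + 0.1492 + 0.1830 = 0.7036
G = 1 − 0.7036 = 0.2964

0.296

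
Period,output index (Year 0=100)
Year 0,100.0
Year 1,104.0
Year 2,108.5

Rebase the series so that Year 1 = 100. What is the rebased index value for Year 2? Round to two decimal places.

Rebased(Year 2) = 108.5 / 104.0 × 100 = 104.3269

104.33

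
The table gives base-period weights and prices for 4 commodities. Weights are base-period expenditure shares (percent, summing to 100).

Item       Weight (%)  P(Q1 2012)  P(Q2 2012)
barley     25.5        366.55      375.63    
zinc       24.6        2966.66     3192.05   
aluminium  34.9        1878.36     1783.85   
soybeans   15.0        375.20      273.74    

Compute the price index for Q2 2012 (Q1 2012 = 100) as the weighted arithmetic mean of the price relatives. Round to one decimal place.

96.7

barley: 25.5 × (375.63/366.55) = 25.5 × 1.024772 = 26.1317
zinc: 24.6 × (3192.05/2966.66) = 24.6 × 1.075974 = 26.4690
aluminium: 34.9 × (1783.85/1878.36) = 34.9 × 0.949685 = 33.1440
soybeans: 15.0 × (273.74/375.20) = 15.0 × 0.729584 = 10.9438
Index = Σ wᵢ·(p₁ᵢ/p₀ᵢ) = 26.1317 + 26.4690 + 33.1440 + 10.9438 = 96.6884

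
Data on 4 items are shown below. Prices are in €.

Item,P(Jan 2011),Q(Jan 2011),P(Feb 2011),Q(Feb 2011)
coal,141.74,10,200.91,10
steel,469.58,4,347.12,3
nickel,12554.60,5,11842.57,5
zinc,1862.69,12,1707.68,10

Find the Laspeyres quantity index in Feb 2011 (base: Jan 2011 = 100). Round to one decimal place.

95.3

Laspeyres quantity index uses base-period prices as weights.
ΣP(Jan 2011)·Q(Feb 2011) = 141.74×10 + 469.58×3 + 12554.60×5 + 1862.69×10 = 1417.4 + 1408.74 + 62773 + 18626.9 = 84226.04
ΣP(Jan 2011)·Q(Jan 2011) = 141.74×10 + 469.58×4 + 12554.60×5 + 1862.69×12 = 1417.4 + 1878.32 + 62773 + 22352.28 = 88421
Index = 84226.04 / 88421 × 100 = 95.2557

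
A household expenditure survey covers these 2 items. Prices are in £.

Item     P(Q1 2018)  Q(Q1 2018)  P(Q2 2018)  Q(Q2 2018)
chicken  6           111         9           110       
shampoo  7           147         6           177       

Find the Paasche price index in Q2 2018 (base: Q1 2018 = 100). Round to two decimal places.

108.06

Paasche price index uses current-period quantities as weights.
ΣP(Q2 2018)·Q(Q2 2018) = 9×110 + 6×177 = 990 + 1062 = 2052
ΣP(Q1 2018)·Q(Q2 2018) = 6×110 + 7×177 = 660 + 1239 = 1899
Index = 2052 / 1899 × 100 = 108.0569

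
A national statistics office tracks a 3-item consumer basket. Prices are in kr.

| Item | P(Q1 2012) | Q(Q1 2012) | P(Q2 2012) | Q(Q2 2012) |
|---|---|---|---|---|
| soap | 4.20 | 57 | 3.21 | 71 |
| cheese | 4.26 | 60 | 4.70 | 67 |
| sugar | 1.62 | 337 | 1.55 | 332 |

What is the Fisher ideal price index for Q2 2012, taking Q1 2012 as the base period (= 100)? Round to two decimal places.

Laspeyres component (base-period weights):
ΣP(Q2 2012)Q(Q1 2012) = 3.21×57 + 4.70×60 + 1.55×337 = 182.97 + 282 + 522.35 = 987.32
ΣP(Q1 2012)Q(Q1 2012) = 4.20×57 + 4.26×60 + 1.62×337 = 239.4 + 255.6 + 545.94 = 1040.94
L = 987.32 / 1040.94 × 100 = 94.8489
Paasche component (current-period weights):
ΣP(Q2 2012)Q(Q2 2012) = 3.21×71 + 4.70×67 + 1.55×332 = 227.91 + 314.9 + 514.6 = 1057.41
ΣP(Q1 2012)Q(Q2 2012) = 4.20×71 + 4.26×67 + 1.62×332 = 298.2 + 285.42 + 537.84 = 1121.46
P = 1057.41 / 1121.46 × 100 = 94.2887
Fisher = √(L × P) = √(94.8489 × 94.2887) = 94.5684

94.57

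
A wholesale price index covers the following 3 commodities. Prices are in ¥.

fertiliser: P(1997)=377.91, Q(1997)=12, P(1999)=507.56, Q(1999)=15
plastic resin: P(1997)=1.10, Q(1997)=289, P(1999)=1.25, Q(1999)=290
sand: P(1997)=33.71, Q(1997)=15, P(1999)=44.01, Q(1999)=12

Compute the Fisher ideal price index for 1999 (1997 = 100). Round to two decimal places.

Laspeyres component (base-period weights):
ΣP(1999)Q(1997) = 507.56×12 + 1.25×289 + 44.01×15 = 6090.72 + 361.25 + 660.15 = 7112.12
ΣP(1997)Q(1997) = 377.91×12 + 1.10×289 + 33.71×15 = 4534.92 + 317.9 + 505.65 = 5358.47
L = 7112.12 / 5358.47 × 100 = 132.7267
Paasche component (current-period weights):
ΣP(1999)Q(1999) = 507.56×15 + 1.25×290 + 44.01×12 = 7613.4 + 362.5 + 528.12 = 8504.02
ΣP(1997)Q(1999) = 377.91×15 + 1.10×290 + 33.71×12 = 5668.65 + 319 + 404.52 = 6392.17
P = 8504.02 / 6392.17 × 100 = 133.0381
Fisher = √(L × P) = √(132.7267 × 133.0381) = 132.8823

132.88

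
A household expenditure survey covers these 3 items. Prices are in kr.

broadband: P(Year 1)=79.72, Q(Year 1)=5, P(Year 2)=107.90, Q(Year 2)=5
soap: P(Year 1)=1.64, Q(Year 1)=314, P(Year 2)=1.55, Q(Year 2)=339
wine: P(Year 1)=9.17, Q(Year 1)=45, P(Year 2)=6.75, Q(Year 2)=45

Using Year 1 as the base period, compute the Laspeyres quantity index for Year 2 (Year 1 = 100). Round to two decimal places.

103.09

Laspeyres quantity index uses base-period prices as weights.
ΣP(Year 1)·Q(Year 2) = 79.72×5 + 1.64×339 + 9.17×45 = 398.6 + 555.96 + 412.65 = 1367.21
ΣP(Year 1)·Q(Year 1) = 79.72×5 + 1.64×314 + 9.17×45 = 398.6 + 514.96 + 412.65 = 1326.21
Index = 1367.21 / 1326.21 × 100 = 103.0915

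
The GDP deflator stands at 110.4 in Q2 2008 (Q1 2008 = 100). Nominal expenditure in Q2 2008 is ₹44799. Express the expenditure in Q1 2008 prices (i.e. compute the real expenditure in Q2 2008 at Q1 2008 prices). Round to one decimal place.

Real = Nominal ÷ (Index/100) = 44799 ÷ (110.4/100)
     = 44799 ÷ 1.104 = 40578.8043

40578.8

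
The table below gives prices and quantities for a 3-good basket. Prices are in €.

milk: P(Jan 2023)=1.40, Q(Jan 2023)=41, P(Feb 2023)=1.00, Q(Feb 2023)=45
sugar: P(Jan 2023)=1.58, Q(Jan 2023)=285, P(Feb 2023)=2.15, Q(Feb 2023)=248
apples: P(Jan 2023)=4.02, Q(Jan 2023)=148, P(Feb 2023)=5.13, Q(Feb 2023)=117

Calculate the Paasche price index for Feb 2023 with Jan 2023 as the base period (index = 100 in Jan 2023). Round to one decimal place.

127.4

Paasche price index uses current-period quantities as weights.
ΣP(Feb 2023)·Q(Feb 2023) = 1.00×45 + 2.15×248 + 5.13×117 = 45 + 533.2 + 600.21 = 1178.41
ΣP(Jan 2023)·Q(Feb 2023) = 1.40×45 + 1.58×248 + 4.02×117 = 63 + 391.84 + 470.34 = 925.18
Index = 1178.41 / 925.18 × 100 = 127.3709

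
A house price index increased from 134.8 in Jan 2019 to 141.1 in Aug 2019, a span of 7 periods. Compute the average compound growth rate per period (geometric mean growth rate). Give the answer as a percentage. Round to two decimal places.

0.65%

Growth factor = (141.1/134.8)^(1/7) = (1.046736)^(1/7) = 1.006547
Growth rate = 1.006547 − 1 = 0.006547 = 0.6547%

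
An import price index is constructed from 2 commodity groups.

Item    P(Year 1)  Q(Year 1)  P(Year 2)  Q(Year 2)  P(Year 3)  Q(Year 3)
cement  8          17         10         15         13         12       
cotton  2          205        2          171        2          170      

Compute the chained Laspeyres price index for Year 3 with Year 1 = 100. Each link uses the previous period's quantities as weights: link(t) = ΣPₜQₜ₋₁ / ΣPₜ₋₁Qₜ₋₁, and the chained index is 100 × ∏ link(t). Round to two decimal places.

115.94

Link Year 1→Year 2:
ΣP(Year 2)Q(Year 1) = 10×17 + 2×205 = 170 + 410 = 580
ΣP(Year 1)Q(Year 1) = 8×17 + 2×205 = 136 + 410 = 546
link = 580/546 = 1.062271
Link Year 2→Year 3:
ΣP(Year 3)Q(Year 2) = 13×15 + 2×171 = 195 + 342 = 537
ΣP(Year 2)Q(Year 2) = 10×15 + 2×171 = 150 + 342 = 492
link = 537/492 = 1.091463
Chained index = 100 × 1.062271 × 1.091463 = 115.9430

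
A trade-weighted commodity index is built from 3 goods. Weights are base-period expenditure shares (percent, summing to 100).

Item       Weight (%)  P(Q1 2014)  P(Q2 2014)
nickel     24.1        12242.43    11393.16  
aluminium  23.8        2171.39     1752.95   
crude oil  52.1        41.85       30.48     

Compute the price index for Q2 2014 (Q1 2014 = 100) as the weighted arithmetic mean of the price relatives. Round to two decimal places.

nickel: 24.1 × (11393.16/12242.43) = 24.1 × 0.930629 = 22.4282
aluminium: 23.8 × (1752.95/2171.39) = 23.8 × 0.807294 = 19.2136
crude oil: 52.1 × (30.48/41.85) = 52.1 × 0.728315 = 37.9452
Index = Σ wᵢ·(p₁ᵢ/p₀ᵢ) = 22.4282 + 19.2136 + 37.9452 = 79.5870

79.59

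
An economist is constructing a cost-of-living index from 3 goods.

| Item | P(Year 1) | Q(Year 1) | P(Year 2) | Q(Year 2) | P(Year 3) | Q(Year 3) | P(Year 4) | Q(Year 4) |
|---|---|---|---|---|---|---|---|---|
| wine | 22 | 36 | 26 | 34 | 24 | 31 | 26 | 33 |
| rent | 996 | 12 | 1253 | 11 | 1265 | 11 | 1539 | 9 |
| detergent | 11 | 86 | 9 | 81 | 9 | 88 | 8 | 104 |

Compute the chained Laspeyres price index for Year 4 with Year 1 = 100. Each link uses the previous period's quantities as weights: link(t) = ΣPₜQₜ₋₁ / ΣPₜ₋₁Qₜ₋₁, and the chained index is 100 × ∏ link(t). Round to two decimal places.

Link Year 1→Year 2:
ΣP(Year 2)Q(Year 1) = 26×36 + 1253×12 + 9×86 = 936 + 15036 + 774 = 16746
ΣP(Year 1)Q(Year 1) = 22×36 + 996×12 + 11×86 = 792 + 11952 + 946 = 13690
link = 16746/13690 = 1.223229
Link Year 2→Year 3:
ΣP(Year 3)Q(Year 2) = 24×34 + 1265×11 + 9×81 = 816 + 13915 + 729 = 15460
ΣP(Year 2)Q(Year 2) = 26×34 + 1253×11 + 9×81 = 884 + 13783 + 729 = 15396
link = 15460/15396 = 1.004157
Link Year 3→Year 4:
ΣP(Year 4)Q(Year 3) = 26×31 + 1539×11 + 8×88 = 806 + 16929 + 704 = 18439
ΣP(Year 3)Q(Year 3) = 24×31 + 1265×11 + 9×88 = 744 + 13915 + 792 = 15451
link = 18439/15451 = 1.193386
Chained index = 100 × 1.223229 × 1.004157 × 1.193386 = 146.5852

146.59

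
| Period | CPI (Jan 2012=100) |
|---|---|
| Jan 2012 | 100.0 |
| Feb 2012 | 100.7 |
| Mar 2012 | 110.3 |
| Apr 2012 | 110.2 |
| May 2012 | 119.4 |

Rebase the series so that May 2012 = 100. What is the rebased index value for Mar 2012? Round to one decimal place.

92.4

Rebased(Mar 2012) = 110.3 / 119.4 × 100 = 92.3786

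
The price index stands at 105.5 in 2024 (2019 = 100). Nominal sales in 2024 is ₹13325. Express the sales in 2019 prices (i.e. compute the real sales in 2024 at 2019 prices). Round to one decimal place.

Real = Nominal ÷ (Index/100) = 13325 ÷ (105.5/100)
     = 13325 ÷ 1.055 = 12630.3318

12630.3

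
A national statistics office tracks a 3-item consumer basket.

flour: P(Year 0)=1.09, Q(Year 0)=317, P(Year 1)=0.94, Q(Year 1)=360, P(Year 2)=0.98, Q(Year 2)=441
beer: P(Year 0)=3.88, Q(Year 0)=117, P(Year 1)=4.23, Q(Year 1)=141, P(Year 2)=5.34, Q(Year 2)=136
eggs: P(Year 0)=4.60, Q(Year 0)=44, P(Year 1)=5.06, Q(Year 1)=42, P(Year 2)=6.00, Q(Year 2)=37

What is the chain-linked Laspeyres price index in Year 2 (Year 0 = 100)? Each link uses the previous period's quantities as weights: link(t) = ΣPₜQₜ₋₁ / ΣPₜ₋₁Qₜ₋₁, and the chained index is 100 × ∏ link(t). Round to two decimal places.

119.95

Link Year 0→Year 1:
ΣP(Year 1)Q(Year 0) = 0.94×317 + 4.23×117 + 5.06×44 = 297.98 + 494.91 + 222.64 = 1015.53
ΣP(Year 0)Q(Year 0) = 1.09×317 + 3.88×117 + 4.60×44 = 345.53 + 453.96 + 202.4 = 1001.89
link = 1015.53/1001.89 = 1.013614
Link Year 1→Year 2:
ΣP(Year 2)Q(Year 1) = 0.98×360 + 5.34×141 + 6.00×42 = 352.8 + 752.94 + 252 = 1357.74
ΣP(Year 1)Q(Year 1) = 0.94×360 + 4.23×141 + 5.06×42 = 338.4 + 596.43 + 212.52 = 1147.35
link = 1357.74/1147.35 = 1.183370
Chained index = 100 × 1.013614 × 1.183370 = 119.9481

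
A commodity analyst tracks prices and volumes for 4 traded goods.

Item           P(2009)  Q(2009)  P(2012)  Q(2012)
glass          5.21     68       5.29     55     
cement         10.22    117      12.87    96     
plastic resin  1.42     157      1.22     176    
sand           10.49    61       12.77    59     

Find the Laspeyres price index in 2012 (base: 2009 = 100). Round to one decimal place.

Laspeyres price index uses base-period quantities as weights.
ΣP(2012)·Q(2009) = 5.29×68 + 12.87×117 + 1.22×157 + 12.77×61 = 359.72 + 1505.79 + 191.54 + 778.97 = 2836.02
ΣP(2009)·Q(2009) = 5.21×68 + 10.22×117 + 1.42×157 + 10.49×61 = 354.28 + 1195.74 + 222.94 + 639.89 = 2412.85
Index = 2836.02 / 2412.85 × 100 = 117.5382

117.5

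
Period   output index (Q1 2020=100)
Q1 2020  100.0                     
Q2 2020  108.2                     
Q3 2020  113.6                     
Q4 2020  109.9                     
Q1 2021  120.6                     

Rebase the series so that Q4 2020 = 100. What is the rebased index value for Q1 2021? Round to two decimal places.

109.74

Rebased(Q1 2021) = 120.6 / 109.9 × 100 = 109.7361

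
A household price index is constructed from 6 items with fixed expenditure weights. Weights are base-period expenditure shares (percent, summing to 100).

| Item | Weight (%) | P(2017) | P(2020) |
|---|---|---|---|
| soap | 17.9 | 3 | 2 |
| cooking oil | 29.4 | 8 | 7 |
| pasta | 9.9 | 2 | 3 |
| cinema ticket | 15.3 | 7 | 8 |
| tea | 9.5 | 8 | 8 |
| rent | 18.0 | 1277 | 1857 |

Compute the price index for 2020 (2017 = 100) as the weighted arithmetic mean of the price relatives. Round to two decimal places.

soap: 17.9 × (2/3) = 17.9 × 0.666667 = 11.9333
cooking oil: 29.4 × (7/8) = 29.4 × 0.875000 = 25.7250
pasta: 9.9 × (3/2) = 9.9 × 1.500000 = 14.8500
cinema ticket: 15.3 × (8/7) = 15.3 × 1.142857 = 17.4857
tea: 9.5 × (8/8) = 9.5 × 1.000000 = 9.5000
rent: 18.0 × (1857/1277) = 18.0 × 1.454190 = 26.1754
Index = Σ wᵢ·(p₁ᵢ/p₀ᵢ) = 11.9333 + 25.7250 + 14.8500 + 17.4857 + 9.5000 + 26.1754 = 105.6695

105.67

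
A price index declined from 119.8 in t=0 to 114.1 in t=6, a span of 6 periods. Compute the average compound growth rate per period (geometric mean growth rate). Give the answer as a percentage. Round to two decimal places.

Growth factor = (114.1/119.8)^(1/6) = (0.952421)^(1/6) = 0.991908
Growth rate = 0.991908 − 1 = -0.008092 = -0.8092%

-0.81%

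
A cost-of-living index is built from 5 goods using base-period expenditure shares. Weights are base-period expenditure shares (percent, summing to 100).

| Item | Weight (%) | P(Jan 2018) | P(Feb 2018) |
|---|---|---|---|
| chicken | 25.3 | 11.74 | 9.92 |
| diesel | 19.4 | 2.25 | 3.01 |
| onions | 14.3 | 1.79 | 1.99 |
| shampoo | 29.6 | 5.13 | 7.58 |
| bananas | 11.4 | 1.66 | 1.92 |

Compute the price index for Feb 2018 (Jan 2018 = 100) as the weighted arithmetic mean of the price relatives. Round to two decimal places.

chicken: 25.3 × (9.92/11.74) = 25.3 × 0.844974 = 21.3779
diesel: 19.4 × (3.01/2.25) = 19.4 × 1.337778 = 25.9529
onions: 14.3 × (1.99/1.79) = 14.3 × 1.111732 = 15.8978
shampoo: 29.6 × (7.58/5.13) = 29.6 × 1.477583 = 43.7365
bananas: 11.4 × (1.92/1.66) = 11.4 × 1.156627 = 13.1855
Index = Σ wᵢ·(p₁ᵢ/p₀ᵢ) = 21.3779 + 25.9529 + 15.8978 + 43.7365 + 13.1855 = 120.1505

120.15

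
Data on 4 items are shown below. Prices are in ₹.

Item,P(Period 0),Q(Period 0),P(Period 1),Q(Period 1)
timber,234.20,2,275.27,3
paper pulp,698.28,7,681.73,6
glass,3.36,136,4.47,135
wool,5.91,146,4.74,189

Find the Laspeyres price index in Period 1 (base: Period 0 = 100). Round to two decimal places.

Laspeyres price index uses base-period quantities as weights.
ΣP(Period 1)·Q(Period 0) = 275.27×2 + 681.73×7 + 4.47×136 + 4.74×146 = 550.54 + 4772.11 + 607.92 + 692.04 = 6622.61
ΣP(Period 0)·Q(Period 0) = 234.20×2 + 698.28×7 + 3.36×136 + 5.91×146 = 468.4 + 4887.96 + 456.96 + 862.86 = 6676.18
Index = 6622.61 / 6676.18 × 100 = 99.1976

99.20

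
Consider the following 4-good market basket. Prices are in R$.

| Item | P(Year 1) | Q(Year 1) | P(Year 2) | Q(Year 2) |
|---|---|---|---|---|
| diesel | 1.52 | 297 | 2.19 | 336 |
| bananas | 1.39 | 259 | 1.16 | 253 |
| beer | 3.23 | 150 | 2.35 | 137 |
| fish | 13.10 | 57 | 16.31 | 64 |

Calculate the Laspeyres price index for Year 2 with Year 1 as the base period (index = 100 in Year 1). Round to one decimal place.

109.3

Laspeyres price index uses base-period quantities as weights.
ΣP(Year 2)·Q(Year 1) = 2.19×297 + 1.16×259 + 2.35×150 + 16.31×57 = 650.43 + 300.44 + 352.5 + 929.67 = 2233.04
ΣP(Year 1)·Q(Year 1) = 1.52×297 + 1.39×259 + 3.23×150 + 13.10×57 = 451.44 + 360.01 + 484.5 + 746.7 = 2042.65
Index = 2233.04 / 2042.65 × 100 = 109.3207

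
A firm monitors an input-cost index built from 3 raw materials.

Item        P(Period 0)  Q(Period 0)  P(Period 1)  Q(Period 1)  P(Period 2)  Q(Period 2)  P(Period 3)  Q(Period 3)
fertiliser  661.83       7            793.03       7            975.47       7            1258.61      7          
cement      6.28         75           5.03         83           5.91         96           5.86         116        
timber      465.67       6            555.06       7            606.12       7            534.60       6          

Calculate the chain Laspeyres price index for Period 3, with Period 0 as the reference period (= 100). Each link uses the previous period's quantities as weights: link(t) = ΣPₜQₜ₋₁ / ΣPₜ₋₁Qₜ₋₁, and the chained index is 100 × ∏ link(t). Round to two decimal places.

Link Period 0→Period 1:
ΣP(Period 1)Q(Period 0) = 793.03×7 + 5.03×75 + 555.06×6 = 5551.21 + 377.25 + 3330.36 = 9258.82
ΣP(Period 0)Q(Period 0) = 661.83×7 + 6.28×75 + 465.67×6 = 4632.81 + 471 + 2794.02 = 7897.83
link = 9258.82/7897.83 = 1.172325
Link Period 1→Period 2:
ΣP(Period 2)Q(Period 1) = 975.47×7 + 5.91×83 + 606.12×7 = 6828.29 + 490.53 + 4242.84 = 11561.66
ΣP(Period 1)Q(Period 1) = 793.03×7 + 5.03×83 + 555.06×7 = 5551.21 + 417.49 + 3885.42 = 9854.12
link = 11561.66/9854.12 = 1.173282
Link Period 2→Period 3:
ΣP(Period 3)Q(Period 2) = 1258.61×7 + 5.86×96 + 534.60×7 = 8810.27 + 562.56 + 3742.2 = 13115.03
ΣP(Period 2)Q(Period 2) = 975.47×7 + 5.91×96 + 606.12×7 = 6828.29 + 567.36 + 4242.84 = 11638.49
link = 13115.03/11638.49 = 1.126867
Chained index = 100 × 1.172325 × 1.173282 × 1.126867 = 154.9968

155.00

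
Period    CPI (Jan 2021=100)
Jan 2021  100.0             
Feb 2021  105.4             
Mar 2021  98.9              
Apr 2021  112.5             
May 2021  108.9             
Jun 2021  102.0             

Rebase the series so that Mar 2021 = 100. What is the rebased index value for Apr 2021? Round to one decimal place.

Rebased(Apr 2021) = 112.5 / 98.9 × 100 = 113.7513

113.8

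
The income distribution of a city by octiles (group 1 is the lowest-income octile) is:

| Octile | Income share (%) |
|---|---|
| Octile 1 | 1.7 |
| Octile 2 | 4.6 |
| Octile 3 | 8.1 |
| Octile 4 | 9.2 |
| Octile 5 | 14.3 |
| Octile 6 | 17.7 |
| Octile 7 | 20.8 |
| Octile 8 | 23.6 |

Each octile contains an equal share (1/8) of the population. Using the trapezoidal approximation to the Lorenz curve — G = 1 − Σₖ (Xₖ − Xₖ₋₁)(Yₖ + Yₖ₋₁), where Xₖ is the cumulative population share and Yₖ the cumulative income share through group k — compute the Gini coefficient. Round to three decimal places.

0.335

Cumulative income shares Yₖ: 0.0170, 0.0630, 0.1440, 0.2360, 0.3790, 0.5560, 0.7640, 1.0000
Σ (Xₖ−Xₖ₋₁)(Yₖ+Yₖ₋₁) = (1/8)(0.0170+0.0000) + (1/8)(0.0630+0.0170) + (1/8)(0.1440+0.0630) + (1/8)(0.2360+0.1440) + (1/8)(0.3790+0.2360) + (1/8)(0.5560+0.3790) + (1/8)(0.7640+0.5560) + (1/8)(1.0000+0.7640)
  = 0.0021 + 0.0100 + 0.0259 + 0.0475 + 0.0769 + 0.1169 + 0.1650 + 0.2205 = 0.6648
G = 1 − 0.6648 = 0.3352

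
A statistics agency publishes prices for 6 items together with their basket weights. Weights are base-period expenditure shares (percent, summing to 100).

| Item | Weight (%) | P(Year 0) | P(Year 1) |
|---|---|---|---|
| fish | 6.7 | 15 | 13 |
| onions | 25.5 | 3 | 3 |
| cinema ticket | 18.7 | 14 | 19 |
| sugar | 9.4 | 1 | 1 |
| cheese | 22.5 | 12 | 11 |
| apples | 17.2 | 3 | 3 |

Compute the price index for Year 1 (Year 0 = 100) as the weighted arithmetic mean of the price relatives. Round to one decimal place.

103.9

fish: 6.7 × (13/15) = 6.7 × 0.866667 = 5.8067
onions: 25.5 × (3/3) = 25.5 × 1.000000 = 25.5000
cinema ticket: 18.7 × (19/14) = 18.7 × 1.357143 = 25.3786
sugar: 9.4 × (1/1) = 9.4 × 1.000000 = 9.4000
cheese: 22.5 × (11/12) = 22.5 × 0.916667 = 20.6250
apples: 17.2 × (3/3) = 17.2 × 1.000000 = 17.2000
Index = Σ wᵢ·(p₁ᵢ/p₀ᵢ) = 5.8067 + 25.5000 + 25.3786 + 9.4000 + 20.6250 + 17.2000 = 103.9102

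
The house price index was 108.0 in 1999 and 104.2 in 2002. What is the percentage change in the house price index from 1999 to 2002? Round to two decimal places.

Change = (104.2 − 108.0) / 108.0 × 100
       = -3.8 / 108.0 × 100 = -3.5185%

-3.52%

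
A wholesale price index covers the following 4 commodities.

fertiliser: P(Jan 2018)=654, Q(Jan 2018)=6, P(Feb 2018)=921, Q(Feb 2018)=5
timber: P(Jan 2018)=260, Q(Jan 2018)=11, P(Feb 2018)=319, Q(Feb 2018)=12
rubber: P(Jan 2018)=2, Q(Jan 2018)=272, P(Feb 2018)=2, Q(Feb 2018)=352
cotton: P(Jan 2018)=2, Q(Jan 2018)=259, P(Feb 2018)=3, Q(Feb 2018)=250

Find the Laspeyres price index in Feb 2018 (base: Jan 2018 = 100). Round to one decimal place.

Laspeyres price index uses base-period quantities as weights.
ΣP(Feb 2018)·Q(Jan 2018) = 921×6 + 319×11 + 2×272 + 3×259 = 5526 + 3509 + 544 + 777 = 10356
ΣP(Jan 2018)·Q(Jan 2018) = 654×6 + 260×11 + 2×272 + 2×259 = 3924 + 2860 + 544 + 518 = 7846
Index = 10356 / 7846 × 100 = 131.9908

132.0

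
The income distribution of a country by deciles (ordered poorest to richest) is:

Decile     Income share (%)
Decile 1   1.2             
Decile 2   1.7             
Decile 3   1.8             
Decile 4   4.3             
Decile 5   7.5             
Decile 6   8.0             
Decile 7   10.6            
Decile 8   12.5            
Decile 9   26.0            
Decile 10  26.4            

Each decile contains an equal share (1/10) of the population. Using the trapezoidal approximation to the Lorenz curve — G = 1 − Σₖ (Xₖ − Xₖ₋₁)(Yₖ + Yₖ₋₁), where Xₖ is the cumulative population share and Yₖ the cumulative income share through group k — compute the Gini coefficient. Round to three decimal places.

0.470

Cumulative income shares Yₖ: 0.0120, 0.0290, 0.0470, 0.0900, 0.1650, 0.2450, 0.3510, 0.4760, 0.7360, 1.0000
Σ (Xₖ−Xₖ₋₁)(Yₖ+Yₖ₋₁) = (1/10)(0.0120+0.0000) + (1/10)(0.0290+0.0120) + (1/10)(0.0470+0.0290) + (1/10)(0.0900+0.0470) + (1/10)(0.1650+0.0900) + (1/10)(0.2450+0.1650) + (1/10)(0.3510+0.2450) + (1/10)(0.4760+0.3510) + (1/10)(0.7360+0.4760) + (1/10)(1.0000+0.7360)
  = 0.0012 + 0.0041 + 0.0076 + 0.0137 + 0.0255 + 0.0410 + 0.0596 + 0.0827 + 0.1212 + 0.1736 = 0.5302
G = 1 − 0.5302 = 0.4698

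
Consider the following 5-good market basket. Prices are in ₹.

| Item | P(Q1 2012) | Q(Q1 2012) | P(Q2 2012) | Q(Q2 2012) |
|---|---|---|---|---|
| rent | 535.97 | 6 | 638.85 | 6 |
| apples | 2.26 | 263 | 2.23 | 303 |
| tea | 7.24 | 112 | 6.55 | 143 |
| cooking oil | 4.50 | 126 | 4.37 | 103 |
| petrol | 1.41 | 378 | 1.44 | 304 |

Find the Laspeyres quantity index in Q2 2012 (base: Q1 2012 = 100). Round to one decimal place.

101.9

Laspeyres quantity index uses base-period prices as weights.
ΣP(Q1 2012)·Q(Q2 2012) = 535.97×6 + 2.26×303 + 7.24×143 + 4.50×103 + 1.41×304 = 3215.82 + 684.78 + 1035.32 + 463.5 + 428.64 = 5828.06
ΣP(Q1 2012)·Q(Q1 2012) = 535.97×6 + 2.26×263 + 7.24×112 + 4.50×126 + 1.41×378 = 3215.82 + 594.38 + 810.88 + 567 + 532.98 = 5721.06
Index = 5828.06 / 5721.06 × 100 = 101.8703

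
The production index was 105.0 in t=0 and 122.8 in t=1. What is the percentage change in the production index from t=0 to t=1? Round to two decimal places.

Change = (122.8 − 105.0) / 105.0 × 100
       = 17.8 / 105.0 × 100 = 16.9524%

16.95%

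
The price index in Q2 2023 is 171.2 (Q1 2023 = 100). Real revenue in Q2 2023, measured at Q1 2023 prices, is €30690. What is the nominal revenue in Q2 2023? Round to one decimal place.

Nominal = Real × (Index/100) = 30690 × (171.2/100)
        = 30690 × 1.712 = 52541.2800

52541.3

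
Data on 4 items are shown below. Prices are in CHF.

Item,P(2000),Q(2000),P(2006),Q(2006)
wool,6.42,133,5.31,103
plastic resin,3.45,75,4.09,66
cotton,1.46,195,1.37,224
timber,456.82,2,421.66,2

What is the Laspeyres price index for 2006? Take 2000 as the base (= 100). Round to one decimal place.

91.9

Laspeyres price index uses base-period quantities as weights.
ΣP(2006)·Q(2000) = 5.31×133 + 4.09×75 + 1.37×195 + 421.66×2 = 706.23 + 306.75 + 267.15 + 843.32 = 2123.45
ΣP(2000)·Q(2000) = 6.42×133 + 3.45×75 + 1.46×195 + 456.82×2 = 853.86 + 258.75 + 284.7 + 913.64 = 2310.95
Index = 2123.45 / 2310.95 × 100 = 91.8865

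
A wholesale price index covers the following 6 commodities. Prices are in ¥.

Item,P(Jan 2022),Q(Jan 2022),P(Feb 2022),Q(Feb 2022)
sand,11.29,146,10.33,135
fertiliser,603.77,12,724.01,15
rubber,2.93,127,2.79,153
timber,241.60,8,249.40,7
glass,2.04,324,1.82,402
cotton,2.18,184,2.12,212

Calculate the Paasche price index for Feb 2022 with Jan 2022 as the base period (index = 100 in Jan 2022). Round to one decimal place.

Paasche price index uses current-period quantities as weights.
ΣP(Feb 2022)·Q(Feb 2022) = 10.33×135 + 724.01×15 + 2.79×153 + 249.40×7 + 1.82×402 + 2.12×212 = 1394.55 + 10860.15 + 426.87 + 1745.8 + 731.64 + 449.44 = 15608.45
ΣP(Jan 2022)·Q(Feb 2022) = 11.29×135 + 603.77×15 + 2.93×153 + 241.60×7 + 2.04×402 + 2.18×212 = 1524.15 + 9056.55 + 448.29 + 1691.2 + 820.08 + 462.16 = 14002.43
Index = 15608.45 / 14002.43 × 100 = 111.4696

111.5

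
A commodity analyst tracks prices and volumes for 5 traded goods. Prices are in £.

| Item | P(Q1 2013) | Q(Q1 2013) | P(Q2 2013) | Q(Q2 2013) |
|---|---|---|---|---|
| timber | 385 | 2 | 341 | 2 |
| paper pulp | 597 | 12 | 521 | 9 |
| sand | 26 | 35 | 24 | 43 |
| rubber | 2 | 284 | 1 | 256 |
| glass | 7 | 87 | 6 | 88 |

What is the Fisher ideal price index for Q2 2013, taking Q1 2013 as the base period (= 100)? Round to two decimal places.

Laspeyres component (base-period weights):
ΣP(Q2 2013)Q(Q1 2013) = 341×2 + 521×12 + 24×35 + 1×284 + 6×87 = 682 + 6252 + 840 + 284 + 522 = 8580
ΣP(Q1 2013)Q(Q1 2013) = 385×2 + 597×12 + 26×35 + 2×284 + 7×87 = 770 + 7164 + 910 + 568 + 609 = 10021
L = 8580 / 10021 × 100 = 85.6202
Paasche component (current-period weights):
ΣP(Q2 2013)Q(Q2 2013) = 341×2 + 521×9 + 24×43 + 1×256 + 6×88 = 682 + 4689 + 1032 + 256 + 528 = 7187
ΣP(Q1 2013)Q(Q2 2013) = 385×2 + 597×9 + 26×43 + 2×256 + 7×88 = 770 + 5373 + 1118 + 512 + 616 = 8389
P = 7187 / 8389 × 100 = 85.6717
Fisher = √(L × P) = √(85.6202 × 85.6717) = 85.6460

85.65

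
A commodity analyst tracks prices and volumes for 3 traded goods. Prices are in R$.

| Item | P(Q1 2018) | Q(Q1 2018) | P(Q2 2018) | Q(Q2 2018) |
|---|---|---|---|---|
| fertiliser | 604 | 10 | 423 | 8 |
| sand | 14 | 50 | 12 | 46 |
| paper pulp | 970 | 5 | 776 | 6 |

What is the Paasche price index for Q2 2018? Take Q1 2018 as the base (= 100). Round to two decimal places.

76.06

Paasche price index uses current-period quantities as weights.
ΣP(Q2 2018)·Q(Q2 2018) = 423×8 + 12×46 + 776×6 = 3384 + 552 + 4656 = 8592
ΣP(Q1 2018)·Q(Q2 2018) = 604×8 + 14×46 + 970×6 = 4832 + 644 + 5820 = 11296
Index = 8592 / 11296 × 100 = 76.0623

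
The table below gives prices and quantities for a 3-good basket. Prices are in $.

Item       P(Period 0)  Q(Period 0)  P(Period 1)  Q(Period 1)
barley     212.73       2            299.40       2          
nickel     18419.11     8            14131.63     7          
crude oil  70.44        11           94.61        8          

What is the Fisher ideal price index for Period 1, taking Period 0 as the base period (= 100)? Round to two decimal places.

77.19

Laspeyres component (base-period weights):
ΣP(Period 1)Q(Period 0) = 299.40×2 + 14131.63×8 + 94.61×11 = 598.8 + 113053.04 + 1040.71 = 114692.55
ΣP(Period 0)Q(Period 0) = 212.73×2 + 18419.11×8 + 70.44×11 = 425.46 + 147352.88 + 774.84 = 148553.18
L = 114692.55 / 148553.18 × 100 = 77.2064
Paasche component (current-period weights):
ΣP(Period 1)Q(Period 1) = 299.40×2 + 14131.63×7 + 94.61×8 = 598.8 + 98921.41 + 756.88 = 100277.09
ΣP(Period 0)Q(Period 1) = 212.73×2 + 18419.11×7 + 70.44×8 = 425.46 + 128933.77 + 563.52 = 129922.75
P = 100277.09 / 129922.75 × 100 = 77.1821
Fisher = √(L × P) = √(77.2064 × 77.1821) = 77.1942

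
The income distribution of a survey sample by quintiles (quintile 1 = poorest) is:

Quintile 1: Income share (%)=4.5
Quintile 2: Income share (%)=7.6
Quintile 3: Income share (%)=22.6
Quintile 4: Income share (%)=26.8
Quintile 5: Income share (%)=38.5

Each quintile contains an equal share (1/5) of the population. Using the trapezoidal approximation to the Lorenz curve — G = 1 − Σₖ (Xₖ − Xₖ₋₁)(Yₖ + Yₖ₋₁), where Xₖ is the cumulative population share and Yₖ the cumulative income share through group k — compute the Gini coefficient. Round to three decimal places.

Cumulative income shares Yₖ: 0.0450, 0.1210, 0.3470, 0.6150, 1.0000
Σ (Xₖ−Xₖ₋₁)(Yₖ+Yₖ₋₁) = (1/5)(0.0450+0.0000) + (1/5)(0.1210+0.0450) + (1/5)(0.3470+0.1210) + (1/5)(0.6150+0.3470) + (1/5)(1.0000+0.6150)
  = 0.0090 + 0.0332 + 0.0936 + 0.1924 + 0.3230 = 0.6512
G = 1 − 0.6512 = 0.3488

0.349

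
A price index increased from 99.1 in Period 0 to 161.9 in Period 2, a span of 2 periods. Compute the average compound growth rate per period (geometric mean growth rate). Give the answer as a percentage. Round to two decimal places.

Growth factor = (161.9/99.1)^(1/2) = (1.633703)^(1/2) = 1.278164
Growth rate = 1.278164 − 1 = 0.278164 = 27.8164%

27.82%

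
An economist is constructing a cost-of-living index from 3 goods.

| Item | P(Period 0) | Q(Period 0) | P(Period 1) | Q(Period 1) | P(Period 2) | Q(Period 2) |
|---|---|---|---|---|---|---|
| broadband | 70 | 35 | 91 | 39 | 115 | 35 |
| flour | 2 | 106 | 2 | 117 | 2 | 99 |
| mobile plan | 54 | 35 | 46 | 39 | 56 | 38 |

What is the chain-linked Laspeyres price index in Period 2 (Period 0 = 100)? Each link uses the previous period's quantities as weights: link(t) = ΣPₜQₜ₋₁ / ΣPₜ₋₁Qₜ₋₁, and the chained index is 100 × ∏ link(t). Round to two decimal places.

Link Period 0→Period 1:
ΣP(Period 1)Q(Period 0) = 91×35 + 2×106 + 46×35 = 3185 + 212 + 1610 = 5007
ΣP(Period 0)Q(Period 0) = 70×35 + 2×106 + 54×35 = 2450 + 212 + 1890 = 4552
link = 5007/4552 = 1.099956
Link Period 1→Period 2:
ΣP(Period 2)Q(Period 1) = 115×39 + 2×117 + 56×39 = 4485 + 234 + 2184 = 6903
ΣP(Period 1)Q(Period 1) = 91×39 + 2×117 + 46×39 = 3549 + 234 + 1794 = 5577
link = 6903/5577 = 1.237762
Chained index = 100 × 1.099956 × 1.237762 = 136.1484

136.15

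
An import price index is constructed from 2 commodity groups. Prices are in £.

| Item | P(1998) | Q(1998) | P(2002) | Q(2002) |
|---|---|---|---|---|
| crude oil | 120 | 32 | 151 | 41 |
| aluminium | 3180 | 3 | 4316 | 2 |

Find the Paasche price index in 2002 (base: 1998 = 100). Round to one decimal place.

Paasche price index uses current-period quantities as weights.
ΣP(2002)·Q(2002) = 151×41 + 4316×2 = 6191 + 8632 = 14823
ΣP(1998)·Q(2002) = 120×41 + 3180×2 = 4920 + 6360 = 11280
Index = 14823 / 11280 × 100 = 131.4096

131.4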